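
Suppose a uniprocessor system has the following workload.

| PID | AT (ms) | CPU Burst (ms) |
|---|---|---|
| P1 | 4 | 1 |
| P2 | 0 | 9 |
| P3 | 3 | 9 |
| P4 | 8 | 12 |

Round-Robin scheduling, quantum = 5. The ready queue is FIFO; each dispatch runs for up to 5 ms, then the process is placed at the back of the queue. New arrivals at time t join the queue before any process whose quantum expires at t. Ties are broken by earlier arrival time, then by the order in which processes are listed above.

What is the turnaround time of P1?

7

Gantt: | P2 0-5 | P3 5-10 | P1 10-11 | P2 11-15 | P4 15-20 | P3 20-24 | P4 24-31 |
Completion: P1=11  P2=15  P3=24  P4=31
Turnaround(P1) = completion − arrival = 11 − 4 = 7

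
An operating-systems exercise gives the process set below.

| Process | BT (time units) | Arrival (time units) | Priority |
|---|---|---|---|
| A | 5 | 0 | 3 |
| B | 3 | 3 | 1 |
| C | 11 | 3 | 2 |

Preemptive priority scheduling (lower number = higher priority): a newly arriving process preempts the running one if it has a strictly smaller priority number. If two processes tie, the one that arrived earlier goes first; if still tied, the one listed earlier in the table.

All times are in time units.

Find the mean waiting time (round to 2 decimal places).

Gantt: | A 0-3 | B 3-6 | C 6-17 | A 17-19 |
Completion: A=19  B=6  C=17
Turnaround (C−A): A=19  B=3  C=14
Waiting times: A=14, B=0, C=3
Average waiting = (14+0+3) / 3 = 17/3 = 5.67

5.67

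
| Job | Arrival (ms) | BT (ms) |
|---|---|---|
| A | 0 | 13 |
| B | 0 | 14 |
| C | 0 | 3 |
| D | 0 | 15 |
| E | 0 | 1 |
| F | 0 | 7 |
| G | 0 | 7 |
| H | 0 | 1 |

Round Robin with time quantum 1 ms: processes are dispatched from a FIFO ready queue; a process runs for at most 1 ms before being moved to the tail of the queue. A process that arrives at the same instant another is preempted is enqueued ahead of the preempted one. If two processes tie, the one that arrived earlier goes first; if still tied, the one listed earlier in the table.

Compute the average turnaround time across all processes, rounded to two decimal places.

Timeline: | A 0-1 | B 1-2 | C 2-3 | D 3-4 | E 4-5 | F 5-6 | G 6-7 | H 7-8 | A 8-9 | B 9-10 | C 10-11 | D 11-12 | F 12-13 | G 13-14 | A 14-15 | B 15-16 | C 16-17 | D 17-18 | F 18-19 | G 19-20 | A 20-21 | B 21-22 | D 22-23 | F 23-24 | G 24-25 | A 25-26 | B 26-27 | D 27-28 | F 28-29 | G 29-30 | A 30-31 | B 31-32 | D 32-33 | F 33-34 | G 34-35 | A 35-36 | B 36-37 | D 37-38 | F 38-39 | G 39-40 | A 40-41 | B 41-42 | D 42-43 | A 43-44 | B 44-45 | D 45-46 | A 46-47 | B 47-48 | D 48-49 | A 49-50 | B 50-51 | D 51-52 | A 52-53 | B 53-54 | D 54-55 | A 55-56 | B 56-57 | D 57-58 | B 58-59 | D 59-61 |
Completion: A=56  B=59  C=17  D=61  E=5  F=39  G=40  H=8
Turnaround (C−A): A=56  B=59  C=17  D=61  E=5  F=39  G=40  H=8
Turnaround times: A=56, B=59, C=17, D=61, E=5, F=39, G=40, H=8
Average turnaround = (56+59+17+61+5+39+40+8) / 8 = 285/8 = 35.63

35.63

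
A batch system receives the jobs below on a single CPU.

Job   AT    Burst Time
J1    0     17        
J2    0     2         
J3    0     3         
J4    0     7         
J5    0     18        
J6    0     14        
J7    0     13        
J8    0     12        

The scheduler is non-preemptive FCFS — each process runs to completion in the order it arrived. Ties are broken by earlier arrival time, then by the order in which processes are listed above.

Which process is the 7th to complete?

J7

Timeline: | J1 0-17 | J2 17-19 | J3 19-22 | J4 22-29 | J5 29-47 | J6 47-61 | J7 61-74 | J8 74-86 |
Completion: J1=17  J2=19  J3=22  J4=29  J5=47  J6=61  J7=74  J8=86
Turnaround (C−A): J1=17  J2=19  J3=22  J4=29  J5=47  J6=61  J7=74  J8=86
Finish order: J1 → J2 → J3 → J4 → J5 → J6 → J7 → J8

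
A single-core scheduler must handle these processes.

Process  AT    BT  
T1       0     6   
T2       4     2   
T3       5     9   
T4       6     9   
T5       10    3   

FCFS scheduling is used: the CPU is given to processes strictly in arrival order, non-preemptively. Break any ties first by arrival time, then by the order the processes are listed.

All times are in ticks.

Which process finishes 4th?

Timeline: | T1 0-6 | T2 6-8 | T3 8-17 | T4 17-26 | T5 26-29 |
Completion: T1=6  T2=8  T3=17  T4=26  T5=29
Turnaround (C−A): T1=6  T2=4  T3=12  T4=20  T5=19
Finish order: T1 → T2 → T3 → T4 → T5

T4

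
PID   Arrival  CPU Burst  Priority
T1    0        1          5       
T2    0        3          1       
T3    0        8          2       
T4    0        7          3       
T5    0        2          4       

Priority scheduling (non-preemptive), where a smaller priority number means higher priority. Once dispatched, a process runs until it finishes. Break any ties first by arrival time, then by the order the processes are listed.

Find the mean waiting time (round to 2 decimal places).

Schedule: | T2 0-3 | T3 3-11 | T4 11-18 | T5 18-20 | T1 20-21 |
Completion: T1=21  T2=3  T3=11  T4=18  T5=20
Turnaround (C−A): T1=21  T2=3  T3=11  T4=18  T5=20
Waiting times: T1=20, T2=0, T3=3, T4=11, T5=18
Average waiting = (20+0+3+11+18) / 5 = 52/5 = 10.40

10.40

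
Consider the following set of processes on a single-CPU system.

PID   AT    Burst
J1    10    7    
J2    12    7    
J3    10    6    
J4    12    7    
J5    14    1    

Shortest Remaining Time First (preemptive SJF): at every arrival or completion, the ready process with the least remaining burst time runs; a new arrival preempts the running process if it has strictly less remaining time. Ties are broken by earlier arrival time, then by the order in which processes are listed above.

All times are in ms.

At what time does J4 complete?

Gantt: | idle 0-10 | J3 10-14 | J5 14-15 | J3 15-17 | J1 17-24 | J2 24-31 | J4 31-38 |
Completion: J1=24  J2=31  J3=17  J4=38  J5=15
Turnaround (C−A): J1=14  J2=19  J3=7  J4=26  J5=1

38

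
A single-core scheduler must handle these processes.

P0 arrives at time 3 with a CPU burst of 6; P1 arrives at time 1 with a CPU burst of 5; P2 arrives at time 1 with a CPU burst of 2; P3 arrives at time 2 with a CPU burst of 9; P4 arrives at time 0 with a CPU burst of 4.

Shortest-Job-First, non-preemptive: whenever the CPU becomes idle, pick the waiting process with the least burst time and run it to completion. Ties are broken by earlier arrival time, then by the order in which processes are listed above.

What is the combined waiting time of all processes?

Schedule: | P4 0-4 | P2 4-6 | P1 6-11 | P0 11-17 | P3 17-26 |
Completion: P0=17  P1=11  P2=6  P3=26  P4=4
Turnaround (C−A): P0=14  P1=10  P2=5  P3=24  P4=4
Waiting = turnaround − burst: P0=8, P1=5, P2=3, P3=15, P4=0
Total waiting = 8 + 5 + 3 + 15 + 0 = 31

31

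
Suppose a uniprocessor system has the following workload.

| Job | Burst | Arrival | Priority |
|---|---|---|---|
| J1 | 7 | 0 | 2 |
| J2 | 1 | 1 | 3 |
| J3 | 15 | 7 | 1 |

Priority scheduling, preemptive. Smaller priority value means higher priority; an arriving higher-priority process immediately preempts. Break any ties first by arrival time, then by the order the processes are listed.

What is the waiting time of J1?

0

Schedule: | J1 0-7 | J3 7-22 | J2 22-23 |
Completion: J1=7  J2=23  J3=22
Turnaround (C−A): J1=7  J2=22  J3=15
Waiting(J1) = turnaround − burst = 7 − 7 = 0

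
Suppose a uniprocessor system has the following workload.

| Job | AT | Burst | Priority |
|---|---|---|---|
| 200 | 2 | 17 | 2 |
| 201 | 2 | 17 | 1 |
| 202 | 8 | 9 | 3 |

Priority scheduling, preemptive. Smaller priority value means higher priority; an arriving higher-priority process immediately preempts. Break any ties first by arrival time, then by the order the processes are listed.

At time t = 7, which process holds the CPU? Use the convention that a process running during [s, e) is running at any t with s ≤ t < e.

201

Schedule: | idle 0-2 | 201 2-19 | 200 19-36 | 202 36-45 |
Completion: 200=36  201=19  202=45
Turnaround (C−A): 200=34  201=17  202=37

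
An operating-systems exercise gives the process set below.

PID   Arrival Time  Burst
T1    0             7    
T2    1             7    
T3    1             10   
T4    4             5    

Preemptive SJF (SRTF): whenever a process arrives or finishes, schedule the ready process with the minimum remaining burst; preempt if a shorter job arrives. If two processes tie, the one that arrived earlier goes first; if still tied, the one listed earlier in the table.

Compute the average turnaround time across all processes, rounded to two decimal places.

15.25

Timeline: | T1 0-7 | T4 7-12 | T2 12-19 | T3 19-29 |
Completion: T1=7  T2=19  T3=29  T4=12
Turnaround (C−A): T1=7  T2=18  T3=28  T4=8
Turnaround times: T1=7, T2=18, T3=28, T4=8
Average turnaround = (7+18+28+8) / 4 = 61/4 = 15.25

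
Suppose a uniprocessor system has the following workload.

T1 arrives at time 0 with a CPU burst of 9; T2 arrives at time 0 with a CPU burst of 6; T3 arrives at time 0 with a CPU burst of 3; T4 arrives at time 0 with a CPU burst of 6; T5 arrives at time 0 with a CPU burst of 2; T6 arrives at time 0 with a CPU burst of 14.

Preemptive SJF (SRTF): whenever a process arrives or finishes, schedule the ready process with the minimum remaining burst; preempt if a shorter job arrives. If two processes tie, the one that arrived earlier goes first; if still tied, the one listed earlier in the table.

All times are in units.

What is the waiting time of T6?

Gantt: | T5 0-2 | T3 2-5 | T2 5-11 | T4 11-17 | T1 17-26 | T6 26-40 |
Completion: T1=26  T2=11  T3=5  T4=17  T5=2  T6=40
Waiting(T6) = turnaround − burst = 40 − 14 = 26

26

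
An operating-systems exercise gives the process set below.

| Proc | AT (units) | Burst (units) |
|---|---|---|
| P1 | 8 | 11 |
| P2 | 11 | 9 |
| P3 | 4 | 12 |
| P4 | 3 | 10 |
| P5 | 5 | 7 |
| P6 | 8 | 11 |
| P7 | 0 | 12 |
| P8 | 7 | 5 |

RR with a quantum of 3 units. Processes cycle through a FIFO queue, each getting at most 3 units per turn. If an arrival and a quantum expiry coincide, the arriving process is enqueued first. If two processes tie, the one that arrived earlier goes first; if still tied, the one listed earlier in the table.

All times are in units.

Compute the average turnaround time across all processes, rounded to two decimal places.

Timeline: | P7 0-3 | P4 3-6 | P7 6-9 | P3 9-12 | P5 12-15 | P4 15-18 | P8 18-21 | P1 21-24 | P6 24-27 | P7 27-30 | P2 30-33 | P3 33-36 | P5 36-39 | P4 39-42 | P8 42-44 | P1 44-47 | P6 47-50 | P7 50-53 | P2 53-56 | P3 56-59 | P5 59-60 | P4 60-61 | P1 61-64 | P6 64-67 | P2 67-70 | P3 70-73 | P1 73-75 | P6 75-77 |
Completion: P1=75  P2=70  P3=73  P4=61  P5=60  P6=77  P7=53  P8=44
Turnaround (C−A): P1=67  P2=59  P3=69  P4=58  P5=55  P6=69  P7=53  P8=37
Turnaround times: P1=67, P2=59, P3=69, P4=58, P5=55, P6=69, P7=53, P8=37
Average turnaround = (67+59+69+58+55+69+53+37) / 8 = 467/8 = 58.38

58.38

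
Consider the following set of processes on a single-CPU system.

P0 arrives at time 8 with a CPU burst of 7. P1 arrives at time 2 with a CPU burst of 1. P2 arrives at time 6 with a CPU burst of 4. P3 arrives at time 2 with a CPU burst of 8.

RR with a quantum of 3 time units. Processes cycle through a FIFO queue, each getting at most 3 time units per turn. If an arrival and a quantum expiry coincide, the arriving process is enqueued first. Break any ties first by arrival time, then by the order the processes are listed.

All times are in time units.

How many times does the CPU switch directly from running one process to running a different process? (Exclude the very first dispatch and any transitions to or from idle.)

Gantt: | idle 0-2 | P1 2-3 | P3 3-6 | P2 6-9 | P3 9-12 | P0 12-15 | P2 15-16 | P3 16-18 | P0 18-22 |
Completion: P0=22  P1=3  P2=16  P3=18
Turnaround (C−A): P0=14  P1=1  P2=10  P3=16

7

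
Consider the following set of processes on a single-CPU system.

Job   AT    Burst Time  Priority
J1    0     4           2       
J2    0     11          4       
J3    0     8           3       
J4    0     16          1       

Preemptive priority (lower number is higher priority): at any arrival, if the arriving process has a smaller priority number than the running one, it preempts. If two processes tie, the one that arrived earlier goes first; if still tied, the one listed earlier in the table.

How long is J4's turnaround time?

Timeline: | J4 0-16 | J1 16-20 | J3 20-28 | J2 28-39 |
Completion: J1=20  J2=39  J3=28  J4=16
Turnaround (C−A): J1=20  J2=39  J3=28  J4=16
Turnaround(J4) = completion − arrival = 16 − 0 = 16

16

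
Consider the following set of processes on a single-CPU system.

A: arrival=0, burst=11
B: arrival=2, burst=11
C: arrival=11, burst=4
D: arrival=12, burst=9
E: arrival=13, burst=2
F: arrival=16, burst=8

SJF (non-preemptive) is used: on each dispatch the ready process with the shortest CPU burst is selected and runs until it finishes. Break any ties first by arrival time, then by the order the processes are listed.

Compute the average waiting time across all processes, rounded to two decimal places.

8.00

Gantt: | A 0-11 | C 11-15 | E 15-17 | F 17-25 | D 25-34 | B 34-45 |
Completion: A=11  B=45  C=15  D=34  E=17  F=25
Turnaround (C−A): A=11  B=43  C=4  D=22  E=4  F=9
Waiting times: A=0, B=32, C=0, D=13, E=2, F=1
Average waiting = (0+32+0+13+2+1) / 6 = 48/6 = 8.00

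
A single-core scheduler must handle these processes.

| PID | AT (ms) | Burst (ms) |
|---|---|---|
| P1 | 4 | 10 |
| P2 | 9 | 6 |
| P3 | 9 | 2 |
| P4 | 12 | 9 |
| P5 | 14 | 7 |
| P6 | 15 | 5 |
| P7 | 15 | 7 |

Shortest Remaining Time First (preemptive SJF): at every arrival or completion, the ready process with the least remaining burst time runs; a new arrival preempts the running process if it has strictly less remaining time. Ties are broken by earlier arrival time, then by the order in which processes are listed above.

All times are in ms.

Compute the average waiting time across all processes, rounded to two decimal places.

Timeline: | idle 0-4 | P1 4-9 | P3 9-11 | P1 11-16 | P6 16-21 | P2 21-27 | P5 27-34 | P7 34-41 | P4 41-50 |
Completion: P1=16  P2=27  P3=11  P4=50  P5=34  P6=21  P7=41
Waiting times: P1=2, P2=12, P3=0, P4=29, P5=13, P6=1, P7=19
Average waiting = (2+12+0+29+13+1+19) / 7 = 76/7 = 10.86

10.86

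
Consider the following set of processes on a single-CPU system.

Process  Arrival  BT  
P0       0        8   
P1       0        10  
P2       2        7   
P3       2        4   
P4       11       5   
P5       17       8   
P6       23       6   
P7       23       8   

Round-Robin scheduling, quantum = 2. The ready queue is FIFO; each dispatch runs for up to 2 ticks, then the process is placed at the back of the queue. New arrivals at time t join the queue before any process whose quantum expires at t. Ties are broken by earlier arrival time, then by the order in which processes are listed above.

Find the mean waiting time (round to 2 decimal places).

Gantt: | P0 0-2 | P1 2-4 | P2 4-6 | P3 6-8 | P0 8-10 | P1 10-12 | P2 12-14 | P3 14-16 | P0 16-18 | P4 18-20 | P1 20-22 | P2 22-24 | P5 24-26 | P0 26-28 | P4 28-30 | P1 30-32 | P6 32-34 | P7 34-36 | P2 36-37 | P5 37-39 | P4 39-40 | P1 40-42 | P6 42-44 | P7 44-46 | P5 46-48 | P6 48-50 | P7 50-52 | P5 52-54 | P7 54-56 |
Completion: P0=28  P1=42  P2=37  P3=16  P4=40  P5=54  P6=50  P7=56
Waiting times: P0=20, P1=32, P2=28, P3=10, P4=24, P5=29, P6=21, P7=25
Average waiting = (20+32+28+10+24+29+21+25) / 8 = 189/8 = 23.63

23.63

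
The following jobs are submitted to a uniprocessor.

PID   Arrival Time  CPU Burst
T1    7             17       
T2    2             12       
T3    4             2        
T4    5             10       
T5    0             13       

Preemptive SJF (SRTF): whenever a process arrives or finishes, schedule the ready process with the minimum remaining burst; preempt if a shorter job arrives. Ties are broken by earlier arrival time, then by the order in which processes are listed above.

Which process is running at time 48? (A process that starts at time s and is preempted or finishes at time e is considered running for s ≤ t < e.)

Gantt: | T5 0-4 | T3 4-6 | T5 6-15 | T4 15-25 | T2 25-37 | T1 37-54 |
Completion: T1=54  T2=37  T3=6  T4=25  T5=15

T1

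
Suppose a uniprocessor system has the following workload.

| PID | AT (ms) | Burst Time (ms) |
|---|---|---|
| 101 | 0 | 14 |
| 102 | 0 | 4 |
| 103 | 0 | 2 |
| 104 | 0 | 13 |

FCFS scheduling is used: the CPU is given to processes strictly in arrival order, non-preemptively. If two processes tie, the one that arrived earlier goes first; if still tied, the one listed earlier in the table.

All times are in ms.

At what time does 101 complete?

14

Schedule: | 101 0-14 | 102 14-18 | 103 18-20 | 104 20-33 |
Completion: 101=14  102=18  103=20  104=33
Turnaround (C−A): 101=14  102=18  103=20  104=33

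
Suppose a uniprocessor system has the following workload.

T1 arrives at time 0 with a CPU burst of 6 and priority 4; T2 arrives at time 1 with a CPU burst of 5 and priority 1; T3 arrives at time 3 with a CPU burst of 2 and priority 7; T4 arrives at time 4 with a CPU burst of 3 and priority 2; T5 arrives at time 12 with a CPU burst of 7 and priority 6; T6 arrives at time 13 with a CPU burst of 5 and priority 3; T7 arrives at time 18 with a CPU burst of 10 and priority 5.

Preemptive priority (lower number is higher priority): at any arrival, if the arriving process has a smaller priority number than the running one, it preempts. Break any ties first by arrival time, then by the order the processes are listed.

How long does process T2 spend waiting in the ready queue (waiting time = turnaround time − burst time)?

0

Timeline: | T1 0-1 | T2 1-6 | T4 6-9 | T1 9-13 | T6 13-18 | T1 18-19 | T7 19-29 | T5 29-36 | T3 36-38 |
Completion: T1=19  T2=6  T3=38  T4=9  T5=36  T6=18  T7=29
Turnaround (C−A): T1=19  T2=5  T3=35  T4=5  T5=24  T6=5  T7=11
Waiting(T2) = turnaround − burst = 5 − 5 = 0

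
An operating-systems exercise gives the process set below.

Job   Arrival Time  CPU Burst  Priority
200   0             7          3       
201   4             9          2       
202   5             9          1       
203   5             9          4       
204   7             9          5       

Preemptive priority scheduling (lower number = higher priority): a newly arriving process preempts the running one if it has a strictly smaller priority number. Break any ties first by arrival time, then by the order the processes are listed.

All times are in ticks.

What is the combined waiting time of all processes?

Gantt: | 200 0-4 | 201 4-5 | 202 5-14 | 201 14-22 | 200 22-25 | 203 25-34 | 204 34-43 |
Completion: 200=25  201=22  202=14  203=34  204=43
Turnaround (C−A): 200=25  201=18  202=9  203=29  204=36
Waiting = turnaround − burst: 200=18, 201=9, 202=0, 203=20, 204=27
Total waiting = 18 + 9 + 0 + 20 + 27 = 74

74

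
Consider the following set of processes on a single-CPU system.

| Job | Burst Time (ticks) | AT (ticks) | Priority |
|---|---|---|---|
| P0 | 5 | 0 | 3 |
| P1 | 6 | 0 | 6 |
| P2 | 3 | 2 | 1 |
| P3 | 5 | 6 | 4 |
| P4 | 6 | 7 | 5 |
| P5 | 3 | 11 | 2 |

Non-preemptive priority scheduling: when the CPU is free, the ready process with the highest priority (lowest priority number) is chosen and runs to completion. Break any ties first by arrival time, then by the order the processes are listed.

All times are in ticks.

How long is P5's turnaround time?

Schedule: | P0 0-5 | P2 5-8 | P3 8-13 | P5 13-16 | P4 16-22 | P1 22-28 |
Completion: P0=5  P1=28  P2=8  P3=13  P4=22  P5=16
Turnaround (C−A): P0=5  P1=28  P2=6  P3=7  P4=15  P5=5
Turnaround(P5) = completion − arrival = 16 − 11 = 5

5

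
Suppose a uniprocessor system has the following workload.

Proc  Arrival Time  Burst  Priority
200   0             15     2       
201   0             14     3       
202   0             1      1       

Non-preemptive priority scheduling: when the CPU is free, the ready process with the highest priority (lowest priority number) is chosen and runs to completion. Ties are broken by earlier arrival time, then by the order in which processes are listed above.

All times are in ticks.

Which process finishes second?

Gantt: | 202 0-1 | 200 1-16 | 201 16-30 |
Completion: 200=16  201=30  202=1
Turnaround (C−A): 200=16  201=30  202=1
Finish order: 202 → 200 → 201

200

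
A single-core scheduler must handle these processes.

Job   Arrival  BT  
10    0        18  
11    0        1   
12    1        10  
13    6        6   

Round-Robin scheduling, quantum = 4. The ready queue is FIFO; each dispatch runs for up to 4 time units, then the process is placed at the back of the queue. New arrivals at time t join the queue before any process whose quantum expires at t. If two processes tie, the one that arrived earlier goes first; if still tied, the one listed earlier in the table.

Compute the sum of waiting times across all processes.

Gantt: | 10 0-4 | 11 4-5 | 12 5-9 | 10 9-13 | 13 13-17 | 12 17-21 | 10 21-25 | 13 25-27 | 12 27-29 | 10 29-35 |
Completion: 10=35  11=5  12=29  13=27
Turnaround (C−A): 10=35  11=5  12=28  13=21
Waiting = turnaround − burst: 10=17, 11=4, 12=18, 13=15
Total waiting = 17 + 4 + 18 + 15 = 54

54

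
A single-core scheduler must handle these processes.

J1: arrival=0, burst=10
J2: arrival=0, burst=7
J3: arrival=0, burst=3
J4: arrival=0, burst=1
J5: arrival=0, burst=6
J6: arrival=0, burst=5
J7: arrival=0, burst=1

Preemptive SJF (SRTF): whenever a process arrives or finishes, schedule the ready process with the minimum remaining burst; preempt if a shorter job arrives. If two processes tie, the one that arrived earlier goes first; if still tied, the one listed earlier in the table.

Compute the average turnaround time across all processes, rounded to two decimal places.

12.86

Gantt: | J4 0-1 | J7 1-2 | J3 2-5 | J6 5-10 | J5 10-16 | J2 16-23 | J1 23-33 |
Completion: J1=33  J2=23  J3=5  J4=1  J5=16  J6=10  J7=2
Turnaround (C−A): J1=33  J2=23  J3=5  J4=1  J5=16  J6=10  J7=2
Turnaround times: J1=33, J2=23, J3=5, J4=1, J5=16, J6=10, J7=2
Average turnaround = (33+23+5+1+16+10+2) / 7 = 90/7 = 12.86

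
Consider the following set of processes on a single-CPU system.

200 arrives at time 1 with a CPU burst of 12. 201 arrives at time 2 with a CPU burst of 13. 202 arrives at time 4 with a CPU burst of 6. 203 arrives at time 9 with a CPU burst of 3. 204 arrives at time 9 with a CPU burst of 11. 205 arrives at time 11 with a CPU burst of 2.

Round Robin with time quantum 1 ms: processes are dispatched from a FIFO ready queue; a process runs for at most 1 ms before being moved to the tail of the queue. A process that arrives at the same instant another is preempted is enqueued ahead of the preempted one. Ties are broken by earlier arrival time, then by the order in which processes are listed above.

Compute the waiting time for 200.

30

Gantt: | idle 0-1 | 200 1-2 | 201 2-3 | 200 3-4 | 201 4-5 | 202 5-6 | 200 6-7 | 201 7-8 | 202 8-9 | 200 9-10 | 201 10-11 | 203 11-12 | 204 12-13 | 202 13-14 | 200 14-15 | 205 15-16 | 201 16-17 | 203 17-18 | 204 18-19 | 202 19-20 | 200 20-21 | 205 21-22 | 201 22-23 | 203 23-24 | 204 24-25 | 202 25-26 | 200 26-27 | 201 27-28 | 204 28-29 | 202 29-30 | 200 30-31 | 201 31-32 | 204 32-33 | 200 33-34 | 201 34-35 | 204 35-36 | 200 36-37 | 201 37-38 | 204 38-39 | 200 39-40 | 201 40-41 | 204 41-42 | 200 42-43 | 201 43-44 | 204 44-45 | 201 45-46 | 204 46-48 |
Completion: 200=43  201=46  202=30  203=24  204=48  205=22
Turnaround (C−A): 200=42  201=44  202=26  203=15  204=39  205=11
Waiting(200) = turnaround − burst = 42 − 12 = 30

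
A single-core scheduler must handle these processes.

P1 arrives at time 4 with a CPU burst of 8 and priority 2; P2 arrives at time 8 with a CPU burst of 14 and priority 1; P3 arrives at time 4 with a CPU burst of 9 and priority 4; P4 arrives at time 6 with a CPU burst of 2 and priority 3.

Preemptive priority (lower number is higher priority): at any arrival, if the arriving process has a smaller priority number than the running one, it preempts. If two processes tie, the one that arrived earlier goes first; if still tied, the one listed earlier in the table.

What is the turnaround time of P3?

33

Gantt: | idle 0-4 | P1 4-8 | P2 8-22 | P1 22-26 | P4 26-28 | P3 28-37 |
Completion: P1=26  P2=22  P3=37  P4=28
Turnaround(P3) = completion − arrival = 37 − 4 = 33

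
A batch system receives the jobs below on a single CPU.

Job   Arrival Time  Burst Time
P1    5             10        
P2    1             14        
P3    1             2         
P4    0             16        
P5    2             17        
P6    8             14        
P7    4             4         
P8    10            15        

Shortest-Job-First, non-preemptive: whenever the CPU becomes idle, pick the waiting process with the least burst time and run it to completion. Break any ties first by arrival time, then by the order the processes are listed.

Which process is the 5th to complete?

P2

Schedule: | P4 0-16 | P3 16-18 | P7 18-22 | P1 22-32 | P2 32-46 | P6 46-60 | P8 60-75 | P5 75-92 |
Completion: P1=32  P2=46  P3=18  P4=16  P5=92  P6=60  P7=22  P8=75
Turnaround (C−A): P1=27  P2=45  P3=17  P4=16  P5=90  P6=52  P7=18  P8=65
Finish order: P4 → P3 → P7 → P1 → P2 → P6 → P8 → P5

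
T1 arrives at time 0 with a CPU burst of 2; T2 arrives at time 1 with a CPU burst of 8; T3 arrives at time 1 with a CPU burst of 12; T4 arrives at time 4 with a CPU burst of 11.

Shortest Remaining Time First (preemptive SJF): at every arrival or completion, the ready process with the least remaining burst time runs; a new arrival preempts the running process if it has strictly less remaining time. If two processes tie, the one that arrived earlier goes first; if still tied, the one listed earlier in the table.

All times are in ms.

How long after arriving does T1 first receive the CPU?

0

Gantt: | T1 0-2 | T2 2-10 | T4 10-21 | T3 21-33 |
Completion: T1=2  T2=10  T3=33  T4=21
Turnaround (C−A): T1=2  T2=9  T3=32  T4=17
Response(T1) = first start − arrival = 0 − 0 = 0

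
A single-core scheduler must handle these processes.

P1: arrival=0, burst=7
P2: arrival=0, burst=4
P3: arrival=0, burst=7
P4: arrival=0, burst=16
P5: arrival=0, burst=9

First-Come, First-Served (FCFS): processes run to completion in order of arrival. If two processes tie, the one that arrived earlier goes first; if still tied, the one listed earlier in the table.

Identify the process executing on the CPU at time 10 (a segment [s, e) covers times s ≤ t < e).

Schedule: | P1 0-7 | P2 7-11 | P3 11-18 | P4 18-34 | P5 34-43 |
Completion: P1=7  P2=11  P3=18  P4=34  P5=43

P2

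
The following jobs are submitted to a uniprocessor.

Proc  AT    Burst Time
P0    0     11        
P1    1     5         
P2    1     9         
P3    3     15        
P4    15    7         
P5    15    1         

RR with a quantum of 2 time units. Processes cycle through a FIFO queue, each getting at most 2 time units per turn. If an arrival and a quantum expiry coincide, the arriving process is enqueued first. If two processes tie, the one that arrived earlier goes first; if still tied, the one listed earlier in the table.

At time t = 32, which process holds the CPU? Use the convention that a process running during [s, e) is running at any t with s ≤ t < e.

Timeline: | P0 0-2 | P1 2-4 | P2 4-6 | P0 6-8 | P3 8-10 | P1 10-12 | P2 12-14 | P0 14-16 | P3 16-18 | P1 18-19 | P2 19-21 | P4 21-23 | P5 23-24 | P0 24-26 | P3 26-28 | P2 28-30 | P4 30-32 | P0 32-34 | P3 34-36 | P2 36-37 | P4 37-39 | P0 39-40 | P3 40-42 | P4 42-43 | P3 43-48 |
Completion: P0=40  P1=19  P2=37  P3=48  P4=43  P5=24
Turnaround (C−A): P0=40  P1=18  P2=36  P3=45  P4=28  P5=9

P0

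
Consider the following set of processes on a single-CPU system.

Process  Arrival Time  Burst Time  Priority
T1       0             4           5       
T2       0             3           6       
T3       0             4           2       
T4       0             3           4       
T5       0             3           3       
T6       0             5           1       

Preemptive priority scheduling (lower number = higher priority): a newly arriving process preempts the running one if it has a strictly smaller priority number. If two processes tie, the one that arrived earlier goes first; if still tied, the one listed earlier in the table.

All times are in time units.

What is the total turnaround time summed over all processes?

Schedule: | T6 0-5 | T3 5-9 | T5 9-12 | T4 12-15 | T1 15-19 | T2 19-22 |
Completion: T1=19  T2=22  T3=9  T4=15  T5=12  T6=5
Turnaround (C−A): T1=19  T2=22  T3=9  T4=15  T5=12  T6=5
Turnaround = completion − arrival: T1=19, T2=22, T3=9, T4=15, T5=12, T6=5
Total turnaround = 19 + 22 + 9 + 15 + 12 + 5 = 82

82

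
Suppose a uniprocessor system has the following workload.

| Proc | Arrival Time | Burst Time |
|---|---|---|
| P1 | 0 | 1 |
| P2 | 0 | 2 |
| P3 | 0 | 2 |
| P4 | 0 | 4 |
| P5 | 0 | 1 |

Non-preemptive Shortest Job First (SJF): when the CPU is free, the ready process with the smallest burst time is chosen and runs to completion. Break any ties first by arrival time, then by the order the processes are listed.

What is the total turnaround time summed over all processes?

23

Timeline: | P1 0-1 | P5 1-2 | P2 2-4 | P3 4-6 | P4 6-10 |
Completion: P1=1  P2=4  P3=6  P4=10  P5=2
Turnaround (C−A): P1=1  P2=4  P3=6  P4=10  P5=2
Turnaround = completion − arrival: P1=1, P2=4, P3=6, P4=10, P5=2
Total turnaround = 1 + 4 + 6 + 10 + 2 = 23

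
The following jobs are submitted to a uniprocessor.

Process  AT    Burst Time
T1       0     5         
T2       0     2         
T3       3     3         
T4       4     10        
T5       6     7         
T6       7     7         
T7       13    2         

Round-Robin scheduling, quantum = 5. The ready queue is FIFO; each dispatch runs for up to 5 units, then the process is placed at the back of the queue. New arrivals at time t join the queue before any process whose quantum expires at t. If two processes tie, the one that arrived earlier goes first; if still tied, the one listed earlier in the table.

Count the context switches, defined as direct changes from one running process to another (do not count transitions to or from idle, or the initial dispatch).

Timeline: | T1 0-5 | T2 5-7 | T3 7-10 | T4 10-15 | T5 15-20 | T6 20-25 | T7 25-27 | T4 27-32 | T5 32-34 | T6 34-36 |
Completion: T1=5  T2=7  T3=10  T4=32  T5=34  T6=36  T7=27

9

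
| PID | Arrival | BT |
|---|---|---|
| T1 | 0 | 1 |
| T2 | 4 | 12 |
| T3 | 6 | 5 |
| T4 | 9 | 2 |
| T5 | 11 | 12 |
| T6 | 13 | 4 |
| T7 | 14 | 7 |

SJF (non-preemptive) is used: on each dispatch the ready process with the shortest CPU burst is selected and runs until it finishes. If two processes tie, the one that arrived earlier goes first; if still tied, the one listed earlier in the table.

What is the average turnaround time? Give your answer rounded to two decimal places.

Gantt: | T1 0-1 | idle 1-4 | T2 4-16 | T4 16-18 | T6 18-22 | T3 22-27 | T7 27-34 | T5 34-46 |
Completion: T1=1  T2=16  T3=27  T4=18  T5=46  T6=22  T7=34
Turnaround times: T1=1, T2=12, T3=21, T4=9, T5=35, T6=9, T7=20
Average turnaround = (1+12+21+9+35+9+20) / 7 = 107/7 = 15.29

15.29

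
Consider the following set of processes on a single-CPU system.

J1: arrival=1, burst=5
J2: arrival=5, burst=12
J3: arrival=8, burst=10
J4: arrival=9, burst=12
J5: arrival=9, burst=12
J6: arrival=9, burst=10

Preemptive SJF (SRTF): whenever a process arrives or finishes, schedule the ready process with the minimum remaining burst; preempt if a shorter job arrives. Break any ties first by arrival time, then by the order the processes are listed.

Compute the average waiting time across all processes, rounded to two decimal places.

Gantt: | idle 0-1 | J1 1-6 | J2 6-18 | J3 18-28 | J6 28-38 | J4 38-50 | J5 50-62 |
Completion: J1=6  J2=18  J3=28  J4=50  J5=62  J6=38
Turnaround (C−A): J1=5  J2=13  J3=20  J4=41  J5=53  J6=29
Waiting times: J1=0, J2=1, J3=10, J4=29, J5=41, J6=19
Average waiting = (0+1+10+29+41+19) / 6 = 100/6 = 16.67

16.67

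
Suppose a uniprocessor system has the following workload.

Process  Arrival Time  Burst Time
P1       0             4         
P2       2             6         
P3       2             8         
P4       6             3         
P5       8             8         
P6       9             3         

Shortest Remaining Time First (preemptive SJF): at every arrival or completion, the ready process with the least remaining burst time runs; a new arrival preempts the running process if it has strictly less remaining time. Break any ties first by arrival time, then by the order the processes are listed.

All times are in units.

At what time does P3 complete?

Schedule: | P1 0-4 | P2 4-6 | P4 6-9 | P6 9-12 | P2 12-16 | P3 16-24 | P5 24-32 |
Completion: P1=4  P2=16  P3=24  P4=9  P5=32  P6=12
Turnaround (C−A): P1=4  P2=14  P3=22  P4=3  P5=24  P6=3

24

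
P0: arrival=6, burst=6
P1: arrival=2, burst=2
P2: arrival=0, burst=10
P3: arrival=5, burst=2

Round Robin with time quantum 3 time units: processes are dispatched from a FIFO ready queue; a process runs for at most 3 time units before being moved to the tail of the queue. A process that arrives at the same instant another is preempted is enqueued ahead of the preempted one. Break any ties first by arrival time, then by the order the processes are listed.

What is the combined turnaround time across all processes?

Gantt: | P2 0-3 | P1 3-5 | P2 5-8 | P3 8-10 | P0 10-13 | P2 13-16 | P0 16-19 | P2 19-20 |
Completion: P0=19  P1=5  P2=20  P3=10
Turnaround (C−A): P0=13  P1=3  P2=20  P3=5
Turnaround = completion − arrival: P0=13, P1=3, P2=20, P3=5
Total turnaround = 13 + 3 + 20 + 5 = 41

41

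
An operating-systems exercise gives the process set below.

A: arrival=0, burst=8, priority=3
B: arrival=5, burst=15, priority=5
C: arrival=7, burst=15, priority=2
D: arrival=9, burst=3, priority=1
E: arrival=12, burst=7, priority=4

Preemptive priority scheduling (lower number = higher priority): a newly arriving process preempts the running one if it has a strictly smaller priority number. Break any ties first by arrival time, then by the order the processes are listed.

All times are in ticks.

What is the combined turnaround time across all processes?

Schedule: | A 0-7 | C 7-9 | D 9-12 | C 12-25 | A 25-26 | E 26-33 | B 33-48 |
Completion: A=26  B=48  C=25  D=12  E=33
Turnaround (C−A): A=26  B=43  C=18  D=3  E=21
Turnaround = completion − arrival: A=26, B=43, C=18, D=3, E=21
Total turnaround = 26 + 43 + 18 + 3 + 21 = 111

111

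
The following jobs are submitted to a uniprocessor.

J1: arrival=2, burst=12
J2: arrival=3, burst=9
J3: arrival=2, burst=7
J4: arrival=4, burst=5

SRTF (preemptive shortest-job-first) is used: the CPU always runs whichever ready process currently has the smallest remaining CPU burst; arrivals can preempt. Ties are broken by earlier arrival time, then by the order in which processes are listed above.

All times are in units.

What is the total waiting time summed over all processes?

37

Schedule: | idle 0-2 | J3 2-9 | J4 9-14 | J2 14-23 | J1 23-35 |
Completion: J1=35  J2=23  J3=9  J4=14
Waiting = turnaround − burst: J1=21, J2=11, J3=0, J4=5
Total waiting = 21 + 11 + 0 + 5 = 37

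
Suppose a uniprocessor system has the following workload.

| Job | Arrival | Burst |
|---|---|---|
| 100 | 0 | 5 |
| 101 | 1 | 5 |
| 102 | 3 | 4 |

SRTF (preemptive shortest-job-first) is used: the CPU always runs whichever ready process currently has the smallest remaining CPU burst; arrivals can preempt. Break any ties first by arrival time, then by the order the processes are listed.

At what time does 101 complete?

Schedule: | 100 0-5 | 102 5-9 | 101 9-14 |
Completion: 100=5  101=14  102=9
Turnaround (C−A): 100=5  101=13  102=6

14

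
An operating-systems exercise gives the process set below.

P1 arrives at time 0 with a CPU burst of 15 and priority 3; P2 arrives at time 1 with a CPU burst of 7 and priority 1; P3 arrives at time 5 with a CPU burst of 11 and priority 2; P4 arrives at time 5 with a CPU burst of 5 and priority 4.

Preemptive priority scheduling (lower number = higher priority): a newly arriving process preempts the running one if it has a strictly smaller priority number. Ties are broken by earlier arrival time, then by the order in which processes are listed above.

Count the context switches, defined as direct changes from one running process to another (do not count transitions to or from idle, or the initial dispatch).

4

Schedule: | P1 0-1 | P2 1-8 | P3 8-19 | P1 19-33 | P4 33-38 |
Completion: P1=33  P2=8  P3=19  P4=38
Turnaround (C−A): P1=33  P2=7  P3=14  P4=33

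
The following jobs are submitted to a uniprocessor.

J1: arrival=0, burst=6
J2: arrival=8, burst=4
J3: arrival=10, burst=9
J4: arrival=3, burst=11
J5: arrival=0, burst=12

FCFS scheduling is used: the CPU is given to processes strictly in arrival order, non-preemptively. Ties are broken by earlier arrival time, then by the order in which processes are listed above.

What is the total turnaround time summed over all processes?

Timeline: | J1 0-6 | J5 6-18 | J4 18-29 | J2 29-33 | J3 33-42 |
Completion: J1=6  J2=33  J3=42  J4=29  J5=18
Turnaround (C−A): J1=6  J2=25  J3=32  J4=26  J5=18
Turnaround = completion − arrival: J1=6, J2=25, J3=32, J4=26, J5=18
Total turnaround = 6 + 25 + 32 + 26 + 18 = 107

107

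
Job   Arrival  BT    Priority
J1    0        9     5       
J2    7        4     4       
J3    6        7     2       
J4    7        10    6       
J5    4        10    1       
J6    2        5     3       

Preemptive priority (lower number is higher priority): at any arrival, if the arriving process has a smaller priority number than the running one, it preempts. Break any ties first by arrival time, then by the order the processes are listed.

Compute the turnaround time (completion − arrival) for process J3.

15

Timeline: | J1 0-2 | J6 2-4 | J5 4-14 | J3 14-21 | J6 21-24 | J2 24-28 | J1 28-35 | J4 35-45 |
Completion: J1=35  J2=28  J3=21  J4=45  J5=14  J6=24
Turnaround(J3) = completion − arrival = 21 − 6 = 15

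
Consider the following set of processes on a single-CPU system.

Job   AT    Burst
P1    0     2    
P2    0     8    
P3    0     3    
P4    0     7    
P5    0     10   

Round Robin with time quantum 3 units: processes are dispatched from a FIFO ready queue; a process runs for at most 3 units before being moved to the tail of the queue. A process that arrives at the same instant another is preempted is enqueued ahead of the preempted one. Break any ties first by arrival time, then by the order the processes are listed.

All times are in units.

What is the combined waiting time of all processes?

Schedule: | P1 0-2 | P2 2-5 | P3 5-8 | P4 8-11 | P5 11-14 | P2 14-17 | P4 17-20 | P5 20-23 | P2 23-25 | P4 25-26 | P5 26-30 |
Completion: P1=2  P2=25  P3=8  P4=26  P5=30
Turnaround (C−A): P1=2  P2=25  P3=8  P4=26  P5=30
Waiting = turnaround − burst: P1=0, P2=17, P3=5, P4=19, P5=20
Total waiting = 0 + 17 + 5 + 19 + 20 = 61

61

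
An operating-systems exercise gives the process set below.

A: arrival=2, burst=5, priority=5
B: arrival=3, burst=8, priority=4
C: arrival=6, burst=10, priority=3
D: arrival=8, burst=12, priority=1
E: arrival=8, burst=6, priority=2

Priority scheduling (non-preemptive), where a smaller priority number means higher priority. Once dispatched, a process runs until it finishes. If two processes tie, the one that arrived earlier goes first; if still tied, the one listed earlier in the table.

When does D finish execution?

29

Timeline: | idle 0-2 | A 2-7 | C 7-17 | D 17-29 | E 29-35 | B 35-43 |
Completion: A=7  B=43  C=17  D=29  E=35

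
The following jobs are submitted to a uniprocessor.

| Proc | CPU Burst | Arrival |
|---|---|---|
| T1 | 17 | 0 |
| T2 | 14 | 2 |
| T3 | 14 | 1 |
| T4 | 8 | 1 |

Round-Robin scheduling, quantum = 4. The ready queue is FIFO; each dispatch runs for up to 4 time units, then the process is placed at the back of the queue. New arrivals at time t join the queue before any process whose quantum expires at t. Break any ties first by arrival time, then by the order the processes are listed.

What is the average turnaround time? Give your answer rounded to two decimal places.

Gantt: | T1 0-4 | T3 4-8 | T4 8-12 | T2 12-16 | T1 16-20 | T3 20-24 | T4 24-28 | T2 28-32 | T1 32-36 | T3 36-40 | T2 40-44 | T1 44-48 | T3 48-50 | T2 50-52 | T1 52-53 |
Completion: T1=53  T2=52  T3=50  T4=28
Turnaround times: T1=53, T2=50, T3=49, T4=27
Average turnaround = (53+50+49+27) / 4 = 179/4 = 44.75

44.75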